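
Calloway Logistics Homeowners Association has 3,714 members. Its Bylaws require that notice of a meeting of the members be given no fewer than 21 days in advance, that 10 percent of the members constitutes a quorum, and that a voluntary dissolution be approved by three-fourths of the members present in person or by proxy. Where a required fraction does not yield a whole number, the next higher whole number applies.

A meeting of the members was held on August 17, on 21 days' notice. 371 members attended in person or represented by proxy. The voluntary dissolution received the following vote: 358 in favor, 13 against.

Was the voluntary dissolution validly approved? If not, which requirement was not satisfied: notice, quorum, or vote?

Notice: 21 days given; 21 required. Satisfied.
Quorum: 10% of 3,714 = 371.40, rounded up to 372; 371 present. Not satisfied.
Vote: requires three-fourths of those present (371); 3/4 of 371 = 278.25, rounded up to 279, so 279 needed; 358 in favor. Satisfied.

Invalid — quorum requirement not satisfied.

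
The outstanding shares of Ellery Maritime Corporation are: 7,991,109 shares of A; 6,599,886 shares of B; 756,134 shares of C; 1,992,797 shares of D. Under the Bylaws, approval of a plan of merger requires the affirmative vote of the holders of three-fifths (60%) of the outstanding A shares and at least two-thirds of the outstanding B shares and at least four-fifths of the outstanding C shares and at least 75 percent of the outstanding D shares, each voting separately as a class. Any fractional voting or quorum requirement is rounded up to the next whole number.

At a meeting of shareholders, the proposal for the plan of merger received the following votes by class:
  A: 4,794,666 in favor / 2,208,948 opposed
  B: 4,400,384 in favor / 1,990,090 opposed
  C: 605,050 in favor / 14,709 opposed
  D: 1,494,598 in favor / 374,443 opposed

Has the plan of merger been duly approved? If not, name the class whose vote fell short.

A: 3/5 of 7991109 = 4794665.40, rounded up to 4794666; 4,794,666 required, 4,794,666 in favor — approved.
B: 2/3 of 6599886 = 4399924; 4,399,924 required, 4,400,384 in favor — approved.
C: 4/5 of 756134 = 604907.20, rounded up to 604908; 604,908 required, 605,050 in favor — approved.
D: 3/4 of 1992797 = 1494597.75, rounded up to 1494598; 1,494,598 required, 1,494,598 in favor — approved.

Approved — every class gave the required vote.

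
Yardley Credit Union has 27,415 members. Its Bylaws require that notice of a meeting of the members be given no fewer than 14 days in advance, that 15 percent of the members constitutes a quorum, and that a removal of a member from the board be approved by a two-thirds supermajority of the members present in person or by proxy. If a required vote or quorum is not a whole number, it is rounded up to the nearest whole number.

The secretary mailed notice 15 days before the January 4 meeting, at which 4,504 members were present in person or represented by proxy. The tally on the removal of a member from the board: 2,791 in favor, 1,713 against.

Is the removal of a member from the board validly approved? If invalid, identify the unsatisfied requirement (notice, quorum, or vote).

Invalid — vote requirement not satisfied.

Notice: 15 days given; 14 required. Satisfied.
Quorum: 15% of 27,415 = 4,112.25, rounded up to 4,113; 4,504 present. Satisfied.
Vote: requires two-thirds of those present (4,504); 2/3 of 4504 = 3002.67, rounded up to 3003, so 3,003 needed; 2,791 in favor. Not satisfied.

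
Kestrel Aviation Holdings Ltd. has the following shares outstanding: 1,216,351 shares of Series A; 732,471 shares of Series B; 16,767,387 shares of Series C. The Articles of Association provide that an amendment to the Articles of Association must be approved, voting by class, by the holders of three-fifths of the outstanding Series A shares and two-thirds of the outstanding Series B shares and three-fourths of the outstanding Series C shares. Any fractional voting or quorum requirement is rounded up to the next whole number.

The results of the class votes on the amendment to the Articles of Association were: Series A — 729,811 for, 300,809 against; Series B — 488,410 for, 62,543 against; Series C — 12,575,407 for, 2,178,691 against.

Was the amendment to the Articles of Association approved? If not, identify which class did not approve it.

Series A: 3/5 of 1216351 = 729810.60, rounded up to 729811; 729,811 required, 729,811 in favor — approved.
Series B: 2/3 of 732471 = 488314; 488,314 required, 488,410 in favor — approved.
Series C: 3/4 of 16767387 = 12575540.25, rounded up to 12575541; 12,575,541 required, 12,575,407 in favor — not approved.

Not approved — the Series C shares did not give the required vote.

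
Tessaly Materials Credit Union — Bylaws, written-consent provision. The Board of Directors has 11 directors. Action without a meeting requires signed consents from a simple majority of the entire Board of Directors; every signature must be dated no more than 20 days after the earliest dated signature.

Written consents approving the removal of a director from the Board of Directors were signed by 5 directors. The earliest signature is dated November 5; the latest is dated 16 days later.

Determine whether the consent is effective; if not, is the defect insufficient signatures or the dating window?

Not effective — insufficient signatures.

Signatures required: a simple majority of 11 — a majority of 11 is 6, so 6 needed; 5 signed. Insufficient.
Dating window: the latest signature is 16 days after the earliest; the limit is 20 days. Within the window.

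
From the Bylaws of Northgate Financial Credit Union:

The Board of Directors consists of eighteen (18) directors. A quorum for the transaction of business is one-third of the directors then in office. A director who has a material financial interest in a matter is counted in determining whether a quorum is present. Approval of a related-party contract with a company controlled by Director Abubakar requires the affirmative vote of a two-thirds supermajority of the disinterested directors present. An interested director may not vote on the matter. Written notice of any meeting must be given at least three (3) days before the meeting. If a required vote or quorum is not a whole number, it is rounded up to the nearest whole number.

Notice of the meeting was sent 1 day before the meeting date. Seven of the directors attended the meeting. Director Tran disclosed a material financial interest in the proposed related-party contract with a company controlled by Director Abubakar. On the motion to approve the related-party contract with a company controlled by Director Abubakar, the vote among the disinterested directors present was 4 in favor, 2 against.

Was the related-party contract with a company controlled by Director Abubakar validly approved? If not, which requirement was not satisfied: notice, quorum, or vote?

Invalid — notice requirement not satisfied.

Notice: 1 day given; 3 required (1 < 3). Not satisfied.
Quorum: 7 present (interested directors count toward quorum); quorum is 6. Satisfied.
Vote: the related-party contract with a company controlled by Director Abubakar requires two-thirds of the disinterested directors present (7 − 1 = 6). 2/3 of 6 = 4, so 4 affirmative votes are needed; 4 voted in favor. Satisfied.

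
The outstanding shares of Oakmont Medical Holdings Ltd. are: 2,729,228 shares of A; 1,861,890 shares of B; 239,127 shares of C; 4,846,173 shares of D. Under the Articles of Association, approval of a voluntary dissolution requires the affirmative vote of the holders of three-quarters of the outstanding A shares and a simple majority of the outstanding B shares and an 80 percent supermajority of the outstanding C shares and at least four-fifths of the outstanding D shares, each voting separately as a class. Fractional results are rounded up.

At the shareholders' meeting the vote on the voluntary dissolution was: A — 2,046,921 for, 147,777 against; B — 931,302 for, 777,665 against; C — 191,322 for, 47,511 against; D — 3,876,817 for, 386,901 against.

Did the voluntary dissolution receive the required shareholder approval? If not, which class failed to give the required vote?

A: 3/4 of 2729228 = 2046921; 2,046,921 required, 2,046,921 in favor — approved.
B: a majority of 1861890 is 930946; 930,946 required, 931,302 in favor — approved.
C: 4/5 of 239127 = 191301.60, rounded up to 191302; 191,302 required, 191,322 in favor — approved.
D: 4/5 of 4846173 = 3876938.40, rounded up to 3876939; 3,876,939 required, 3,876,817 in favor — not approved.

Not approved — the D shares did not give the required vote.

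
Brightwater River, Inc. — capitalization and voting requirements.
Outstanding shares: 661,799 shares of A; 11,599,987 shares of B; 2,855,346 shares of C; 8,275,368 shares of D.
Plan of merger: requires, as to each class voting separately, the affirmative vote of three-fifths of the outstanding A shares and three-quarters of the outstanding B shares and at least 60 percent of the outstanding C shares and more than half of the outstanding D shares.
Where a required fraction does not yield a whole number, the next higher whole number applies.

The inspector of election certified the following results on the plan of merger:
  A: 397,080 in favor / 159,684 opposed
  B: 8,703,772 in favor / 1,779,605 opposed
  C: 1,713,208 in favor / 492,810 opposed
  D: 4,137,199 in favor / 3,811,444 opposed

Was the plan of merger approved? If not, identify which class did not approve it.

A: 3/5 of 661799 = 397079.40, rounded up to 397080; 397,080 required, 397,080 in favor — approved.
B: 3/4 of 11599987 = 8699990.25, rounded up to 8699991; 8,699,991 required, 8,703,772 in favor — approved.
C: 3/5 of 2855346 = 1713207.60, rounded up to 1713208; 1,713,208 required, 1,713,208 in favor — approved.
D: a majority of 8275368 is 4137685; 4,137,685 required, 4,137,199 in favor — not approved.

Not approved — the D shares did not give the required vote.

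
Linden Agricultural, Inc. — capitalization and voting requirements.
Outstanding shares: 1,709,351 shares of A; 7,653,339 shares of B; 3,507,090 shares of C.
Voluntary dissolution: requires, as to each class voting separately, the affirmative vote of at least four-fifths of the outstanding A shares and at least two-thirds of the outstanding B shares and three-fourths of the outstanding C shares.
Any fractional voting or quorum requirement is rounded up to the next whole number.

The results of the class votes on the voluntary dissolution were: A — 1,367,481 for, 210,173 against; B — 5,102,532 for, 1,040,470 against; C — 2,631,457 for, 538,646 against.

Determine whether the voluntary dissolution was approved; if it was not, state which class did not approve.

Approved — every class gave the required vote.

A: 4/5 of 1709351 = 1367480.80, rounded up to 1367481; 1,367,481 required, 1,367,481 in favor — approved.
B: 2/3 of 7653339 = 5102226; 5,102,226 required, 5,102,532 in favor — approved.
C: 3/4 of 3507090 = 2630317.50, rounded up to 2630318; 2,630,318 required, 2,631,457 in favor — approved.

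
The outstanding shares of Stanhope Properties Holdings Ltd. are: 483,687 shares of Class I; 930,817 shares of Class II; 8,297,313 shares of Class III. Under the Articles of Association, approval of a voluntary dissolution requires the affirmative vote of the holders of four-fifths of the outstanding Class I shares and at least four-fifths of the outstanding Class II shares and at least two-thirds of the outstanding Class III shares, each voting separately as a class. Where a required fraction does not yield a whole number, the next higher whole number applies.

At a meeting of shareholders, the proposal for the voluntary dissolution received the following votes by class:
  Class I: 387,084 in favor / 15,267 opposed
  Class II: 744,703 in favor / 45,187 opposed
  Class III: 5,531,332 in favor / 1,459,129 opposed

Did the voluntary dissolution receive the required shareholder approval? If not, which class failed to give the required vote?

Class I: 4/5 of 483687 = 386949.60, rounded up to 386950; 386,950 required, 387,084 in favor — approved.
Class II: 4/5 of 930817 = 744653.60, rounded up to 744654; 744,654 required, 744,703 in favor — approved.
Class III: 2/3 of 8297313 = 5531542; 5,531,542 required, 5,531,332 in favor — not approved.

Not approved — the Class III shares did not give the required vote.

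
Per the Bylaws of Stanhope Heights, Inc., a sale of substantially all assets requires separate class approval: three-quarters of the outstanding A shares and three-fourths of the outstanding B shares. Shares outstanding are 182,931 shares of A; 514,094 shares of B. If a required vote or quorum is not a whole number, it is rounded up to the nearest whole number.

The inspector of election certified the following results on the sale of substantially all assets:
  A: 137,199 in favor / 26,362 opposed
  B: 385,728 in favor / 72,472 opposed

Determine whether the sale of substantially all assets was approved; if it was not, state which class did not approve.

A: 3/4 of 182931 = 137198.25, rounded up to 137199; 137,199 required, 137,199 in favor — approved.
B: 3/4 of 514094 = 385570.50, rounded up to 385571; 385,571 required, 385,728 in favor — approved.

Approved — every class gave the required vote.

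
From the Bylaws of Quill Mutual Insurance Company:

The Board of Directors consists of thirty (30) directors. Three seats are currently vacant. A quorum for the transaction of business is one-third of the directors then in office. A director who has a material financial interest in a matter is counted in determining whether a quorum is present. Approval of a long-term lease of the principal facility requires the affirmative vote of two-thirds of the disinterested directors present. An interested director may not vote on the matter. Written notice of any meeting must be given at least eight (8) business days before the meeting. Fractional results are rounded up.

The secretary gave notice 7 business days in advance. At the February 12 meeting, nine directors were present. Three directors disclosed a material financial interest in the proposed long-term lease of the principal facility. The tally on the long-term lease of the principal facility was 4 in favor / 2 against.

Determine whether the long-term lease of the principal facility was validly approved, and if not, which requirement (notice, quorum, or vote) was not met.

Invalid — notice requirement not satisfied.

Notice: 7 business days given; 8 required (7 < 8). Not satisfied.
Quorum: 9 present (interested directors count toward quorum); quorum is 9. Satisfied.
Vote: the long-term lease of the principal facility requires two-thirds of the disinterested directors present (9 − 3 = 6). 2/3 of 6 = 4, so 4 affirmative votes are needed; 4 voted in favor. Satisfied.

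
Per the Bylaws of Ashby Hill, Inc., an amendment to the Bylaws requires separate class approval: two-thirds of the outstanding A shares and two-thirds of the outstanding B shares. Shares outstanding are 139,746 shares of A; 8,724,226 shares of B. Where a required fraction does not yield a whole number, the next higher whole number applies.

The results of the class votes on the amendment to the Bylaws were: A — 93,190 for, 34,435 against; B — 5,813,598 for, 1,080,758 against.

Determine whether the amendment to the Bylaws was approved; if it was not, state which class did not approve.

Not approved — the B shares did not give the required vote.

A: 2/3 of 139746 = 93164; 93,164 required, 93,190 in favor — approved.
B: 2/3 of 8724226 = 5816150.67, rounded up to 5816151; 5,816,151 required, 5,813,598 in favor — not approved.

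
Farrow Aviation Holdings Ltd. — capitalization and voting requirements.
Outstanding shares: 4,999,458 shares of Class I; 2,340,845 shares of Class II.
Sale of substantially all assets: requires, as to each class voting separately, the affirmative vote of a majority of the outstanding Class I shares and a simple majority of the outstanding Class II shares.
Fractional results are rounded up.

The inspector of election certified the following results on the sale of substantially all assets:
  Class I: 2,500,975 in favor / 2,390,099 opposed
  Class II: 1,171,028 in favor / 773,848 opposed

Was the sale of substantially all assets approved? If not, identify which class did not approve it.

Approved — every class gave the required vote.

Class I: a majority of 4999458 is 2499730; 2,499,730 required, 2,500,975 in favor — approved.
Class II: a majority of 2340845 is 1170423; 1,170,423 required, 1,171,028 in favor — approved.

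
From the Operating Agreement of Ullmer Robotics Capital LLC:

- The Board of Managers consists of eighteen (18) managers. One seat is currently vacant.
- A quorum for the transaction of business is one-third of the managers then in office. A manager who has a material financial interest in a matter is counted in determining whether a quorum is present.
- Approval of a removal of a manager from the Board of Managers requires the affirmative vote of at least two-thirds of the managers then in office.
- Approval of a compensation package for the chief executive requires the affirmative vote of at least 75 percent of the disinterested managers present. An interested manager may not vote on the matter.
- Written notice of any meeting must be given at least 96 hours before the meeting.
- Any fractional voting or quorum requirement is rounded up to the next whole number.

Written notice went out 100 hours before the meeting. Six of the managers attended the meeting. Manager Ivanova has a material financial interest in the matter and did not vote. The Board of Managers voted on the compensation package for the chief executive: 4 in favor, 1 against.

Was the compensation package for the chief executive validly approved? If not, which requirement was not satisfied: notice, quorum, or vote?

Valid — all requirements satisfied.

Notice: 100 hours given; 96 required (100 ≥ 96). Satisfied.
Quorum: 6 present (interested managers count toward quorum); quorum is 6. Satisfied.
Vote: the compensation package for the chief executive requires three-fourths of the disinterested managers present (6 − 1 = 5). 3/4 of 5 = 3.75, rounded up to 4, so 4 affirmative votes are needed; 4 voted in favor. Satisfied.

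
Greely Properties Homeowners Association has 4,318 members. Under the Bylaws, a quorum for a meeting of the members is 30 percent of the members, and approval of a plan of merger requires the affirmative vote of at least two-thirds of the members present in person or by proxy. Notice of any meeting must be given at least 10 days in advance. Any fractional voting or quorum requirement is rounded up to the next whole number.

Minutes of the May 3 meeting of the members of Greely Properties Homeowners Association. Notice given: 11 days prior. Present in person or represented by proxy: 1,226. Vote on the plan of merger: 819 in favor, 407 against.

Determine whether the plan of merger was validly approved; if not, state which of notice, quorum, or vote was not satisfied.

Invalid — quorum requirement not satisfied.

Notice: 11 days given; 10 required. Satisfied.
Quorum: 30% of 4,318 = 1,295.40, rounded up to 1,296; 1,226 present. Not satisfied.
Vote: requires two-thirds of those present (1,226); 2/3 of 1226 = 817.33, rounded up to 818, so 818 needed; 819 in favor. Satisfied.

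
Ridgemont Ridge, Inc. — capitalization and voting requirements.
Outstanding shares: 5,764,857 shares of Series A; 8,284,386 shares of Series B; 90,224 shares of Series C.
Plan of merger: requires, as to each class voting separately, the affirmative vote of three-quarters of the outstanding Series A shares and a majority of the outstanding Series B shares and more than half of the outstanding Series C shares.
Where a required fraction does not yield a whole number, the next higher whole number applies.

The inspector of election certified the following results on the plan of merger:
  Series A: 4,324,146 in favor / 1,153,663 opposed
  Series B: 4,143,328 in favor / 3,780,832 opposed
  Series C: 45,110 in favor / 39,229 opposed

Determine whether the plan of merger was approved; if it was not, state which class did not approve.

Not approved — the Series C shares did not give the required vote.

Series A: 3/4 of 5764857 = 4323642.75, rounded up to 4323643; 4,323,643 required, 4,324,146 in favor — approved.
Series B: a majority of 8284386 is 4142194; 4,142,194 required, 4,143,328 in favor — approved.
Series C: a majority of 90224 is 45113; 45,113 required, 45,110 in favor — not approved.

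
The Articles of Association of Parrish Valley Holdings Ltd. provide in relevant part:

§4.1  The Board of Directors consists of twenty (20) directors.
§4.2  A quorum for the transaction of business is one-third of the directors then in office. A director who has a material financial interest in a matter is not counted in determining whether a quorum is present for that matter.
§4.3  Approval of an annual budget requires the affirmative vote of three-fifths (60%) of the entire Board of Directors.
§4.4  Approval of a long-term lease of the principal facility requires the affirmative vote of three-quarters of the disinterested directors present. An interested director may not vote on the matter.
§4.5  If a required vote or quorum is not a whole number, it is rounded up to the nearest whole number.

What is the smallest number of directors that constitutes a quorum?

1/3 of 20 = 6.67, rounded up to 7.

7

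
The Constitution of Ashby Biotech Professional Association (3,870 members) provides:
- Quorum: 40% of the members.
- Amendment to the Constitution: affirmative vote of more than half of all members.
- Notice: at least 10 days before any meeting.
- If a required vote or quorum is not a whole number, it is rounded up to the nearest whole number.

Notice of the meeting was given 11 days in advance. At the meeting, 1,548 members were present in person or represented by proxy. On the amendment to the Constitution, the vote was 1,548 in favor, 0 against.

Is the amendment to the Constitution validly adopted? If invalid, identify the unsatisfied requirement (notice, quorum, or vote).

Notice: 11 days given; 10 required. Satisfied.
Quorum: 40% of 3,870 = 1,548; 1,548 present. Satisfied.
Vote: requires a majority of all members (3,870); a majority of 3870 is 1936, so 1,936 needed; 1,548 in favor. Not satisfied.

Invalid — vote requirement not satisfied.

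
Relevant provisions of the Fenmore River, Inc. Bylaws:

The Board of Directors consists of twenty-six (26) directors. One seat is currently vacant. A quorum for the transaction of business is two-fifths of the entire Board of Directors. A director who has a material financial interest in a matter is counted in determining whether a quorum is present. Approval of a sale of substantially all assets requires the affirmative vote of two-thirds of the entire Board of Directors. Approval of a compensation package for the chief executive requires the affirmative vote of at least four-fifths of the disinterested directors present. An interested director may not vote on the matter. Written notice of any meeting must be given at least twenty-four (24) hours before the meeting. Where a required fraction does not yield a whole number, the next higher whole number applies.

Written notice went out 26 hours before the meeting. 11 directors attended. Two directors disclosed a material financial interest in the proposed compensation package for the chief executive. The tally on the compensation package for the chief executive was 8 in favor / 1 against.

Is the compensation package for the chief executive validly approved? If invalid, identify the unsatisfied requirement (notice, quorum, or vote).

Valid — all requirements satisfied.

Notice: 26 hours given; 24 required (26 ≥ 24). Satisfied.
Quorum: 11 present (interested directors count toward quorum); quorum is 11. Satisfied.
Vote: the compensation package for the chief executive requires four-fifths of the disinterested directors present (11 − 2 = 9). 4/5 of 9 = 7.20, rounded up to 8, so 8 affirmative votes are needed; 8 voted in favor. Satisfied.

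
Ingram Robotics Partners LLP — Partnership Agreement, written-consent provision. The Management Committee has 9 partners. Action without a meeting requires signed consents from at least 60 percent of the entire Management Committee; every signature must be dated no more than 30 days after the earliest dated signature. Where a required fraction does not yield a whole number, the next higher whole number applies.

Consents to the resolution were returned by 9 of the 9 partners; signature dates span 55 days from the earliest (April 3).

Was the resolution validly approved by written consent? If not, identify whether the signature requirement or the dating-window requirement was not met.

Signatures required: at least 60 percent of 9 — 3/5 of 9 = 5.40, rounded up to 6, so 6 needed; 9 signed. Sufficient.
Dating window: the latest signature is 55 days after the earliest; the limit is 30 days. Outside the window.

Not effective — dating-window requirement not satisfied.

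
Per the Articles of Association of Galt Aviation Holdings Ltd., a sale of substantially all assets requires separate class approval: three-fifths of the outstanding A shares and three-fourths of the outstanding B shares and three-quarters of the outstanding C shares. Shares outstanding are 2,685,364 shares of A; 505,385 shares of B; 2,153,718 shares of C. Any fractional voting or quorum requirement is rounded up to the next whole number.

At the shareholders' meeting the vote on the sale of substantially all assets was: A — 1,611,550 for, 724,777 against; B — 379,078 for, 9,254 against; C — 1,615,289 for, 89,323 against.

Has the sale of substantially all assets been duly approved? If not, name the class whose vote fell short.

Approved — every class gave the required vote.

A: 3/5 of 2685364 = 1611218.40, rounded up to 1611219; 1,611,219 required, 1,611,550 in favor — approved.
B: 3/4 of 505385 = 379038.75, rounded up to 379039; 379,039 required, 379,078 in favor — approved.
C: 3/4 of 2153718 = 1615288.50, rounded up to 1615289; 1,615,289 required, 1,615,289 in favor — approved.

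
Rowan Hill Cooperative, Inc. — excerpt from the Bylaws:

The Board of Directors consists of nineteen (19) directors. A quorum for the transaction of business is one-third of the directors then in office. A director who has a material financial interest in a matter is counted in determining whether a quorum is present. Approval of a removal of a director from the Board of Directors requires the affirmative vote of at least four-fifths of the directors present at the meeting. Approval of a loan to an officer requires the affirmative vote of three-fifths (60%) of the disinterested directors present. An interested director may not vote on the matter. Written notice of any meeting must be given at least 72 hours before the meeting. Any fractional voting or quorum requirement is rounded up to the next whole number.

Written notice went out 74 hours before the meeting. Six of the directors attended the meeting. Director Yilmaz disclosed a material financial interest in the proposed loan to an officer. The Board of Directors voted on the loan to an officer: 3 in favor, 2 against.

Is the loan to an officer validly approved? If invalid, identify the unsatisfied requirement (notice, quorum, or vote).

Invalid — quorum requirement not satisfied.

Notice: 74 hours given; 72 required (74 ≥ 72). Satisfied.
Quorum: 6 present (interested directors count toward quorum); quorum is 7. Not satisfied.
Vote: the loan to an officer requires three-fifths of the disinterested directors present (6 − 1 = 5). 3/5 of 5 = 3, so 3 affirmative votes are needed; 3 voted in favor. Satisfied. (Moot — without a quorum no business can be validly transacted.)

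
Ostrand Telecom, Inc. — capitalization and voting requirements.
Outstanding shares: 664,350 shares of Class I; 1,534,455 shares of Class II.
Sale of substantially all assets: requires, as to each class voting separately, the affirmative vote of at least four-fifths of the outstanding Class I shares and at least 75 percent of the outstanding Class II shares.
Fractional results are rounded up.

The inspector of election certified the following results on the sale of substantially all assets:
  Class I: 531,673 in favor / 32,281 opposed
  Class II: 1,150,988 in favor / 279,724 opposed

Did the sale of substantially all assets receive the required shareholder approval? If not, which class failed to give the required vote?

Approved — every class gave the required vote.

Class I: 4/5 of 664350 = 531480; 531,480 required, 531,673 in favor — approved.
Class II: 3/4 of 1534455 = 1150841.25, rounded up to 1150842; 1,150,842 required, 1,150,988 in favor — approved.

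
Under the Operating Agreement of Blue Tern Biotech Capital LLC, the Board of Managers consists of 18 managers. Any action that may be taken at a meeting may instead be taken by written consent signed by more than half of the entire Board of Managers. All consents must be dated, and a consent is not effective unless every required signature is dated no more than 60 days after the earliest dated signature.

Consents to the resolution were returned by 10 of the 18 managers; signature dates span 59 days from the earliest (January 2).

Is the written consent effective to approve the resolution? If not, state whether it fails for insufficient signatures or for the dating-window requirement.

Signatures required: more than half of 18 — a majority of 18 is 10, so 10 needed; 10 signed. Sufficient.
Dating window: the latest signature is 59 days after the earliest; the limit is 60 days. Within the window.

Effective — both the signature and dating-window requirements are satisfied.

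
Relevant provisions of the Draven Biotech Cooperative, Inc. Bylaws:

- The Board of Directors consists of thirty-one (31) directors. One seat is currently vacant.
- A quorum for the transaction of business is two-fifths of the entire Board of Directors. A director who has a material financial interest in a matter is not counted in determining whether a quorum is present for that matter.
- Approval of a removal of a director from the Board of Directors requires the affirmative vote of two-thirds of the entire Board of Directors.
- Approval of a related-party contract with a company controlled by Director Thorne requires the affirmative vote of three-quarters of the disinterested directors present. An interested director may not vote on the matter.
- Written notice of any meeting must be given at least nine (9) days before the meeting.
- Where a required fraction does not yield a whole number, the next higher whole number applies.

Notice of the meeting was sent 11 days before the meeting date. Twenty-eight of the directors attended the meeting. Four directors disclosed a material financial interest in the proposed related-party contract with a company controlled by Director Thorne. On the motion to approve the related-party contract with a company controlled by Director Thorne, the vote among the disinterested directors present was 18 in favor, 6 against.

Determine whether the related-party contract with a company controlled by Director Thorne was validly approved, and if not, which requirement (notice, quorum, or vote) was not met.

Notice: 11 days given; 9 required (11 ≥ 9). Satisfied.
Quorum: 28 present, but the 4 interested directors do not count, leaving 24. Quorum is 13. Satisfied.
Vote: the related-party contract with a company controlled by Director Thorne requires three-fourths of the disinterested directors present (28 − 4 = 24). 3/4 of 24 = 18, so 18 affirmative votes are needed; 18 voted in favor. Satisfied.

Valid — all requirements satisfied.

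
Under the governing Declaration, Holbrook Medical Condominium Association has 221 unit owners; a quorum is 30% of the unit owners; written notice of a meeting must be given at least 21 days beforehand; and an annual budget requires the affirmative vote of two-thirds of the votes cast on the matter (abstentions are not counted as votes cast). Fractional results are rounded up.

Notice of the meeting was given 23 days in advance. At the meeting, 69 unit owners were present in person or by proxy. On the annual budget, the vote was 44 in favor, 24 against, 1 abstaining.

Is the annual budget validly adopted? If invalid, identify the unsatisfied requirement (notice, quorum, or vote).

Notice: 23 days given; 21 required. Satisfied.
Quorum: 30% of 221 = 66.30, rounded up to 67; 69 present. Satisfied.
Vote: requires two-thirds of the votes cast (69 − 1 abstaining = 68); 2/3 of 68 = 45.33, rounded up to 46, so 46 needed; 44 in favor. Not satisfied.

Invalid — vote requirement not satisfied.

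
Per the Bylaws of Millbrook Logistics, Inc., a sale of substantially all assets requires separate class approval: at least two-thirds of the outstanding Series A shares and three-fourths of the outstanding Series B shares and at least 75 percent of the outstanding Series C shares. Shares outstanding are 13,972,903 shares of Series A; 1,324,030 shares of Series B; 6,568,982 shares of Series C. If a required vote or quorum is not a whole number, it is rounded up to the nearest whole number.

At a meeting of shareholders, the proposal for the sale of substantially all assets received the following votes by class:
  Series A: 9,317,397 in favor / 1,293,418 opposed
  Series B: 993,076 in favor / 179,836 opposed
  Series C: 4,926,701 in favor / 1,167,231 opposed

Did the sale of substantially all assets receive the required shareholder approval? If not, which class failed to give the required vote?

Not approved — the Series C shares did not give the required vote.

Series A: 2/3 of 13972903 = 9315268.67, rounded up to 9315269; 9,315,269 required, 9,317,397 in favor — approved.
Series B: 3/4 of 1324030 = 993022.50, rounded up to 993023; 993,023 required, 993,076 in favor — approved.
Series C: 3/4 of 6568982 = 4926736.50, rounded up to 4926737; 4,926,737 required, 4,926,701 in favor — not approved.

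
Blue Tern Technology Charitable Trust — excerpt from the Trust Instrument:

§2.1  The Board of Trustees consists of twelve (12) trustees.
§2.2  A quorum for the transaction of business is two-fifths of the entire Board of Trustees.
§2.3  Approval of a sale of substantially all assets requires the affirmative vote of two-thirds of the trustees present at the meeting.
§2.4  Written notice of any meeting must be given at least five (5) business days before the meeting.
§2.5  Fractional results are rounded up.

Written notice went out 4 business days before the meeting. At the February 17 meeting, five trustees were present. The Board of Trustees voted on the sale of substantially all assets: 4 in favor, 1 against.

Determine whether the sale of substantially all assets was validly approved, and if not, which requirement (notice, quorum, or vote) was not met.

Invalid — notice requirement not satisfied.

Notice: 4 business days given; 5 required (4 < 5). Not satisfied.
Quorum: 5 present; quorum is 5. Satisfied.
Vote: the sale of substantially all assets requires two-thirds of the trustees present (5). 2/3 of 5 = 3.33, rounded up to 4, so 4 affirmative votes are needed; 4 voted in favor. Satisfied.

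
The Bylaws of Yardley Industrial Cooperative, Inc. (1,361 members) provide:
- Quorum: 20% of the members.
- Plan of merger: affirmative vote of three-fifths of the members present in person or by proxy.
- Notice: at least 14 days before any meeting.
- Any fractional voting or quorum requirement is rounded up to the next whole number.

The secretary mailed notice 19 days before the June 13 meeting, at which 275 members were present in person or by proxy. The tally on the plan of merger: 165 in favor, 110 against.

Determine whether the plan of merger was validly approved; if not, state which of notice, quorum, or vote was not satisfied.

Notice: 19 days given; 14 required. Satisfied.
Quorum: 20% of 1,361 = 272.20, rounded up to 273; 275 present. Satisfied.
Vote: requires three-fifths of those present (275); 3/5 of 275 = 165, so 165 needed; 165 in favor. Satisfied.

Valid — all requirements satisfied.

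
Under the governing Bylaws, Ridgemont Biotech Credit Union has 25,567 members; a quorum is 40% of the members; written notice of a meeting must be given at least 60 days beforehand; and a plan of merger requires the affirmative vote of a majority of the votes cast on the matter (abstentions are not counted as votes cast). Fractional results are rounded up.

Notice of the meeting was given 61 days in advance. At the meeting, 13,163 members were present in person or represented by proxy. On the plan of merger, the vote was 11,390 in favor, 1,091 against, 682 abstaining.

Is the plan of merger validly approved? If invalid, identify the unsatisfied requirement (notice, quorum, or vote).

Valid — all requirements satisfied.

Notice: 61 days given; 60 required. Satisfied.
Quorum: 40% of 25,567 = 10,226.80, rounded up to 10,227; 13,163 present. Satisfied.
Vote: requires a majority of the votes cast (13,163 − 682 abstaining = 12,481); a majority of 12481 is 6241, so 6,241 needed; 11,390 in favor. Satisfied.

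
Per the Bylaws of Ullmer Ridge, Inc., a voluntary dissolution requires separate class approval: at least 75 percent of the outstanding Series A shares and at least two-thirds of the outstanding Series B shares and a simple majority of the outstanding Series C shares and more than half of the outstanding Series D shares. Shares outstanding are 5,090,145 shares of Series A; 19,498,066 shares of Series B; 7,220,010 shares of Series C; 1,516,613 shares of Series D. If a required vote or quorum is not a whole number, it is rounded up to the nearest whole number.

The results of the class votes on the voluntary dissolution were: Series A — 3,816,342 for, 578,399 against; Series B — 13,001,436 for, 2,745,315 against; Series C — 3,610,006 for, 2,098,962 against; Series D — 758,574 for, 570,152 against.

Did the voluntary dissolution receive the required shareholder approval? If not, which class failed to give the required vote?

Series A: 3/4 of 5090145 = 3817608.75, rounded up to 3817609; 3,817,609 required, 3,816,342 in favor — not approved.
Series B: 2/3 of 19498066 = 12998710.67, rounded up to 12998711; 12,998,711 required, 13,001,436 in favor — approved.
Series C: a majority of 7220010 is 3610006; 3,610,006 required, 3,610,006 in favor — approved.
Series D: a majority of 1516613 is 758307; 758,307 required, 758,574 in favor — approved.

Not approved — the Series A shares did not give the required vote.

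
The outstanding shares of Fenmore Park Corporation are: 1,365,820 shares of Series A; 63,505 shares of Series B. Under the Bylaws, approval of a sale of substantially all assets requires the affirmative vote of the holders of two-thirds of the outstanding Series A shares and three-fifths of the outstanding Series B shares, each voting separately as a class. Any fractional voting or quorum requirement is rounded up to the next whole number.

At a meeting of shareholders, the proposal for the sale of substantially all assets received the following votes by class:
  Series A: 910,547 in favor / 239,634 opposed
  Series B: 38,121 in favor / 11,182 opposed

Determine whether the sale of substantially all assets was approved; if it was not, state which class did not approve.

Approved — every class gave the required vote.

Series A: 2/3 of 1365820 = 910546.67, rounded up to 910547; 910,547 required, 910,547 in favor — approved.
Series B: 3/5 of 63505 = 38103; 38,103 required, 38,121 in favor — approved.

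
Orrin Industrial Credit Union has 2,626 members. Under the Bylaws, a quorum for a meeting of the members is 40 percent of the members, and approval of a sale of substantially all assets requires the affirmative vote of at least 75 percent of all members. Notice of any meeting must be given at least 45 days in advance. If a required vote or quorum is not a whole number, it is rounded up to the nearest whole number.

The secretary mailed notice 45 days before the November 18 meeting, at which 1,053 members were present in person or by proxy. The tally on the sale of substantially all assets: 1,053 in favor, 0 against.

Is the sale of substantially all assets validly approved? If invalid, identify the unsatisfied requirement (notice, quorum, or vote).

Notice: 45 days given; 45 required. Satisfied.
Quorum: 40% of 2,626 = 1,050.40, rounded up to 1,051; 1,053 present. Satisfied.
Vote: requires three-fourths of all members (2,626); 3/4 of 2626 = 1969.50, rounded up to 1970, so 1,970 needed; 1,053 in favor. Not satisfied.

Invalid — vote requirement not satisfied.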